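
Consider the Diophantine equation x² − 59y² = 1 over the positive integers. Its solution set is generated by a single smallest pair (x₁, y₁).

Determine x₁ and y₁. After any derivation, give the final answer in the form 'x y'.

530 69

d=59: √d = [7; 1,2,7,2,1,14] (ℓ=6, even), read p_5/q_5
a_0=7:  p_0=7·1+0=7,  q_0=7·0+1=1
…
a_2=2:  p_2=2·8+7=23,  q_2=2·1+1=3
a_3=7:  p_3=7·23+8=169,  q_3=7·3+1=22
a_4=2:  p_4=2·169+23=361,  q_4=2·22+3=47
a_5=1:  p_5=1·361+169=530,  q_5=1·47+22=69
(x₁, y₁) = (530, 69);  530² − 59·69² = 1 ✓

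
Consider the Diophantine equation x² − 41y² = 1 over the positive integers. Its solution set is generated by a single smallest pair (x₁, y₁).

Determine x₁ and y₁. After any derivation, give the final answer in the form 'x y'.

d=41: √d = [6; 2,2,12] (ℓ=3, odd), read p_5/q_5
a_0=6:  p_0=6·1+0=6,  q_0=6·0+1=1
…
a_2=2:  p_2=2·13+6=32,  q_2=2·2+1=5
…
a_4=2:  p_4=2·397+32=826,  q_4=2·62+5=129
a_5=2:  p_5=2·826+397=2049,  q_5=2·129+62=320
(x₁, y₁) = (2049, 320);  2049² − 41·320² = 1 ✓

2049 320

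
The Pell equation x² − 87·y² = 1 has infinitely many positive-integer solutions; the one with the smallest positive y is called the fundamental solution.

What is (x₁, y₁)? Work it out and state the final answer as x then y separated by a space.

√87 → a₀=9, period (3,18); ℓ=2 even so k=1
a_0=9:  p_0=9·1+0=9,  q_0=9·0+1=1
a_1=3:  p_1=3·9+1=28,  q_1=3·1+0=3
fundamental: x₁=28, y₁=3  (since 784 − 87·9 = 1)

28 3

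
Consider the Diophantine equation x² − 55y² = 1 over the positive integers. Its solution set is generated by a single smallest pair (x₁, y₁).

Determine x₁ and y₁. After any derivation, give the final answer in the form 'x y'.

89 12

√55 → a₀=7, period (2,2,2,14); ℓ=4 even so k=3
k=0  a_k=7  p_k/q_k = 7/1
…
k=2  a_k=2  p_k/q_k = 37/5
k=3  a_k=2  p_k/q_k = 89/12
(x₁, y₁) = (89, 12);  89² − 55·12² = 1 ✓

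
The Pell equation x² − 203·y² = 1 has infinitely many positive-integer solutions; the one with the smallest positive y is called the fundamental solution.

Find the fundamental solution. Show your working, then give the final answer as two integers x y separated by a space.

√203 = [14; 4,28, …], period ℓ=2 (even) → k=1
k=0  a_k=14  p_k/q_k = 14/1
k=1  a_k=4  p_k/q_k = 57/4
(x₁, y₁) = (57, 4);  57² − 203·4² = 1 ✓

57 4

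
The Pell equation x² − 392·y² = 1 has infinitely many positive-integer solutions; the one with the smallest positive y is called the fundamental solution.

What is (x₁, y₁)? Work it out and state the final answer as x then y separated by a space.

d=392: √d = [19; 1,3,1,38] (ℓ=4, even), read p_3/q_3
a_0=19:  p_0=19·1+0=19,  q_0=19·0+1=1
a_1=1:  p_1=1·19+1=20,  q_1=1·1+0=1
a_2=3:  p_2=3·20+19=79,  q_2=3·1+1=4
a_3=1:  p_3=1·79+20=99,  q_3=1·4+1=5
→ (99, 5).  Check: 99²=9801, 392·5²=9800, difference 1.

99 5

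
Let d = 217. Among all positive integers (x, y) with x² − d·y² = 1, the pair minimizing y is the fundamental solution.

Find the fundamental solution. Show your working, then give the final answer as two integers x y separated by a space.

3844063 260952

d=217: √d = [14; 1,2,1,2,1,…,2,1,28] (ℓ=16, even), read p_15/q_15
step 0: (14, 1)  from 14·(1,0) + (0,1)
…
step 3: (59, 4)  from 1·(44,3) + (15,1)
step 4: (162, 11)  from 2·(59,4) + (44,3)
…
step 6: (383, 26)  from 1·(221,15) + (162,11)
…
step 8: (15055, 1022)  from 4·(3668,249) + (383,26)
…
step 10: (154218, 10469)  from 1·(139163,9447) + (15055,1022)
step 11: (293381, 19916)  from 1·(154218,10469) + (139163,9447)
step 12: (740980, 50301)  from 2·(293381,19916) + (154218,10469)
step 13: (1034361, 70217)  from 1·(740980,50301) + (293381,19916)
step 14: (2809702, 190735)  from 2·(1034361,70217) + (740980,50301)
step 15: (3844063, 260952)  from 1·(2809702,190735) + (1034361,70217)
(x₁, y₁) = (3844063, 260952);  3844063² − 217·260952² = 1 ✓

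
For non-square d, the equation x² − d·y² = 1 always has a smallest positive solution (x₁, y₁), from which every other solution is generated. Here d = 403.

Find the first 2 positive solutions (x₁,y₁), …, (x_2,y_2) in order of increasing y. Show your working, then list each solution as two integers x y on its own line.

669878 33369
897473069767 44706317964

√403 → a₀=20, period (13,2,1,3,1,3,1,2,13,40); ℓ=10 even so k=9
k=0  a_k=20  p_k/q_k = 20/1
…
k=2  a_k=2  p_k/q_k = 542/27
k=3  a_k=1  p_k/q_k = 803/40
…
k=5  a_k=1  p_k/q_k = 3754/187
…
k=7  a_k=1  p_k/q_k = 17967/895
k=8  a_k=2  p_k/q_k = 50147/2498
k=9  a_k=13  p_k/q_k = 669878/33369
(x₁, y₁) = (669878, 33369);  669878² − 403·33369² = 1 ✓
k=2:  x_2 = 669878·669878+403·33369·33369 = 897473069767,  y_2 = 669878·33369+33369·669878 = 44706317964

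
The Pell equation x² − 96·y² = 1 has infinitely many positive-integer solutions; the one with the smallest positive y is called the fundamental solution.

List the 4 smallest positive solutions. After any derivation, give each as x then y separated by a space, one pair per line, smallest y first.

d=96: √d = [9; 1,3,1,18] (ℓ=4, even), read p_3/q_3
k=0  a_k=9  p_k/q_k = 9/1
k=1  a_k=1  p_k/q_k = 10/1
k=2  a_k=3  p_k/q_k = 39/4
k=3  a_k=1  p_k/q_k = 49/5
fundamental: x₁=49, y₁=5  (since 2401 − 96·25 = 1)
(x_2, y_2) = (49·49 + 96·5·5, 49·5 + 5·49) = (4801, 490)
(x_3, y_3) = (49·4801 + 96·5·490, 49·490 + 5·4801) = (470449, 48015)
(x_4, y_4) = (49·470449 + 96·5·48015, 49·48015 + 5·470449) = (46099201, 4704980)

49 5
4801 490
470449 48015
46099201 4704980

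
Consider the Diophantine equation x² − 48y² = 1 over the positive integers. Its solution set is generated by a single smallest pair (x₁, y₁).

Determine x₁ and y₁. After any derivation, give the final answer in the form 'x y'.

7 1

d=48: √d = [6; 1,12] (ℓ=2, even), read p_1/q_1
step 0: (6, 1)  from 6·(1,0) + (0,1)
step 1: (7, 1)  from 1·(6,1) + (1,0)
(x₁, y₁) = (7, 1);  7² − 48·1² = 1 ✓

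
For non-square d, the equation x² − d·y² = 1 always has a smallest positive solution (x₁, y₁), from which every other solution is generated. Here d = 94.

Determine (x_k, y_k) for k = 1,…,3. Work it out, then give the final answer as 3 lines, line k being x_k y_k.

[9; 1,2,3,1,1,…,2,1,18] for √94; ℓ=16 ⇒ convergent index 15
a_0=9:  p_0=9·1+0=9,  q_0=9·0+1=1
…
a_3=3:  p_3=3·29+10=97,  q_3=3·3+1=10
…
a_5=1:  p_5=1·126+97=223,  q_5=1·13+10=23
a_6=5:  p_6=5·223+126=1241,  q_6=5·23+13=128
…
a_9=1:  p_9=1·12953+1464=14417,  q_9=1·1336+151=1487
…
a_11=1:  p_11=1·85038+14417=99455,  q_11=1·8771+1487=10258
…
a_13=3:  p_13=3·184493+99455=652934,  q_13=3·19029+10258=67345
a_14=2:  p_14=2·652934+184493=1490361,  q_14=2·67345+19029=153719
a_15=1:  p_15=1·1490361+652934=2143295,  q_15=1·153719+67345=221064
(x₁, y₁) = (2143295, 221064);  2143295² − 94·221064² = 1 ✓
k=2:  x_2 = 2143295·2143295+94·221064·221064 = 9187426914049,  y_2 = 2143295·221064+221064·2143295 = 947610731760
k=3:  x_3 = 2143295·9187426914049+94·221064·947610731760 = 39382732335491159615,  y_3 = 2143295·947610731760+221064·9187426914049 = 4062018686654877336

2143295 221064
9187426914049 947610731760
39382732335491159615 4062018686654877336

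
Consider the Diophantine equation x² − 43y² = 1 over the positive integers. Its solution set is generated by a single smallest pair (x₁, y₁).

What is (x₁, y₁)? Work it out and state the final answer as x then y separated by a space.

3482 531

d=43: √d = [6; 1,1,3,1,5,1,3,1,1,12] (ℓ=10, even), read p_9/q_9
i=0: a=6 ⇒ p=6, q=1
…
i=6: a=1 ⇒ p=400, q=61
…
i=8: a=1 ⇒ p=1941, q=296
i=9: a=1 ⇒ p=3482, q=531
(x₁, y₁) = (3482, 531);  3482² − 43·531² = 1 ✓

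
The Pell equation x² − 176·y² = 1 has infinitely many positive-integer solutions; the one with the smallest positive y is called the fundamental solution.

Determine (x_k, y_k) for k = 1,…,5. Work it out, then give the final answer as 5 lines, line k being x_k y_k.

d=176: √d = [13; 3,1,3,26] (ℓ=4, even), read p_3/q_3
step 0: (13, 1)  from 13·(1,0) + (0,1)
step 1: (40, 3)  from 3·(13,1) + (1,0)
step 2: (53, 4)  from 1·(40,3) + (13,1)
step 3: (199, 15)  from 3·(53,4) + (40,3)
→ (199, 15).  Check: 199²=39601, 176·15²=39600, difference 1.
(x_2, y_2) = (199·199 + 176·15·15, 199·15 + 15·199) = (79201, 5970)
(x_3, y_3) = (199·79201 + 176·15·5970, 199·5970 + 15·79201) = (31521799, 2376045)
(x_4, y_4) = (199·31521799 + 176·15·2376045, 199·2376045 + 15·31521799) = (12545596801, 945659940)
(x_5, y_5) = (199·12545596801 + 176·15·945659940, 199·945659940 + 15·12545596801) = (4993116004999, 376370280075)

199 15
79201 5970
31521799 2376045
12545596801 945659940
4993116004999 376370280075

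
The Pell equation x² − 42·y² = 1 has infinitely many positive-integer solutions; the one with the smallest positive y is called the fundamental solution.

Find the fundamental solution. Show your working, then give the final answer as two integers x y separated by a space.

13 2

√42 → a₀=6, period (2,12); ℓ=2 even so k=1
a_0=6:  p_0=6·1+0=6,  q_0=6·0+1=1
a_1=2:  p_1=2·6+1=13,  q_1=2·1+0=2
→ (13, 2).  Check: 13²=169, 42·2²=168, difference 1.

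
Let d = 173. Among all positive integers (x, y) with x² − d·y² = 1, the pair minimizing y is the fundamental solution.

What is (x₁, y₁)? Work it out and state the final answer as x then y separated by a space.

d=173: √d = [13; 6,1,1,6,26] (ℓ=5, odd), read p_9/q_9
k=0  a_k=13  p_k/q_k = 13/1
…
k=3  a_k=1  p_k/q_k = 171/13
…
k=8  a_k=1  p_k/q_k = 382343/29069
k=9  a_k=6  p_k/q_k = 2499849/190060
(x₁, y₁) = (2499849, 190060);  2499849² − 173·190060² = 1 ✓

2499849 190060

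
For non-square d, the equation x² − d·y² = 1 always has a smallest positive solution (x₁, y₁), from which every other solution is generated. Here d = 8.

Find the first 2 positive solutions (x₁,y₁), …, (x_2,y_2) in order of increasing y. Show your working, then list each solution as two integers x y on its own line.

3 1
17 6

[2; 1,4] for √8; ℓ=2 ⇒ convergent index 1
step 0: (2, 1)  from 2·(1,0) + (0,1)
step 1: (3, 1)  from 1·(2,1) + (1,0)
fundamental: x₁=3, y₁=1  (since 9 − 8·1 = 1)
n=2: (3,1)∘(3,1) = (3·3+8·1·1, 3·1+1·3) = (17,6)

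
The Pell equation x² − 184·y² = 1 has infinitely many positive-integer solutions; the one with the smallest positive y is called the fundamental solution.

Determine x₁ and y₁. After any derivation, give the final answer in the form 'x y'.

24335 1794

d=184: √d = [13; 1,1,3,2,1,2,1,2,3,1,1,26] (ℓ=12, even), read p_11/q_11
k=0  a_k=13  p_k/q_k = 13/1
…
k=2  a_k=1  p_k/q_k = 27/2
k=3  a_k=3  p_k/q_k = 95/7
k=4  a_k=2  p_k/q_k = 217/16
k=5  a_k=1  p_k/q_k = 312/23
k=6  a_k=2  p_k/q_k = 841/62
…
k=9  a_k=3  p_k/q_k = 10594/781
k=10  a_k=1  p_k/q_k = 13741/1013
k=11  a_k=1  p_k/q_k = 24335/1794
(x₁, y₁) = (24335, 1794);  24335² − 184·1794² = 1 ✓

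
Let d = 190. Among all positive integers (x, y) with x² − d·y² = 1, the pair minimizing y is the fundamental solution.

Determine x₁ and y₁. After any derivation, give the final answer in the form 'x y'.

52021 3774

√190 → a₀=13, period (1,3,1,1,1,…,3,1,26); ℓ=14 even so k=13
step 0: (13, 1)  from 13·(1,0) + (0,1)
…
step 3: (69, 5)  from 1·(55,4) + (14,1)
…
step 9: (4149, 301)  from 1·(2936,213) + (1213,88)
…
step 12: (40787, 2959)  from 3·(11234,815) + (7085,514)
step 13: (52021, 3774)  from 1·(40787,2959) + (11234,815)
(x₁, y₁) = (52021, 3774);  52021² − 190·3774² = 1 ✓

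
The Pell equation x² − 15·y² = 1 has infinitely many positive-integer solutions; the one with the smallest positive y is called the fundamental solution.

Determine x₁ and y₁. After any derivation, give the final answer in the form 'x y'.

4 1

[3; 1,6] for √15; ℓ=2 ⇒ convergent index 1
k=0  a_k=3  p_k/q_k = 3/1
k=1  a_k=1  p_k/q_k = 4/1
→ (4, 1).  Check: 4²=16, 15·1²=15, difference 1.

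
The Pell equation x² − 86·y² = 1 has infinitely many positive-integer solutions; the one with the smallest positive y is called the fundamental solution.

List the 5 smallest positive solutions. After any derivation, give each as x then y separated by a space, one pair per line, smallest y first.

10405 1122
216528049 23348820
4505948689285 485888943078
93768792007492801 10111348882104360
1951328557169976499525 210417169750702788522

[9; 3,1,1,1,8,1,1,1,3,18] for √86; ℓ=10 ⇒ convergent index 9
i=0: a=9 ⇒ p=9, q=1
i=1: a=3 ⇒ p=28, q=3
i=2: a=1 ⇒ p=37, q=4
…
i=5: a=8 ⇒ p=881, q=95
i=6: a=1 ⇒ p=983, q=106
…
i=8: a=1 ⇒ p=2847, q=307
i=9: a=3 ⇒ p=10405, q=1122
fundamental: x₁=10405, y₁=1122  (since 108264025 − 86·1258884 = 1)
k=2:  x_2 = 10405·10405+86·1122·1122 = 216528049,  y_2 = 10405·1122+1122·10405 = 23348820
k=3:  x_3 = 10405·216528049+86·1122·23348820 = 4505948689285,  y_3 = 10405·23348820+1122·216528049 = 485888943078
k=4:  x_4 = 10405·4505948689285+86·1122·485888943078 = 93768792007492801,  y_4 = 10405·485888943078+1122·4505948689285 = 10111348882104360
k=5:  x_5 = 10405·93768792007492801+86·1122·10111348882104360 = 1951328557169976499525,  y_5 = 10405·10111348882104360+1122·93768792007492801 = 210417169750702788522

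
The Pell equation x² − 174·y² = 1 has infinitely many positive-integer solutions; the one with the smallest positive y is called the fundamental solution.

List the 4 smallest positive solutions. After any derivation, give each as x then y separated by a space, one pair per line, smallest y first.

[13; 5,4,5,26] for √174; ℓ=4 ⇒ convergent index 3
k=0  a_k=13  p_k/q_k = 13/1
…
k=2  a_k=4  p_k/q_k = 277/21
k=3  a_k=5  p_k/q_k = 1451/110
→ (1451, 110).  Check: 1451²=2105401, 174·110²=2105400, difference 1.
n=2: (1451,110)∘(1451,110) = (1451·1451+174·110·110, 1451·110+110·1451) = (4210801,319220)
n=3: (4210801,319220)∘(1451,110) = (1451·4210801+174·110·319220, 1451·319220+110·4210801) = (12219743051,926376330)
n=4: (12219743051,926376330)∘(1451,110) = (1451·12219743051+174·110·926376330, 1451·926376330+110·12219743051) = (35461690123201,2688343790440)

1451 110
4210801 319220
12219743051 926376330
35461690123201 2688343790440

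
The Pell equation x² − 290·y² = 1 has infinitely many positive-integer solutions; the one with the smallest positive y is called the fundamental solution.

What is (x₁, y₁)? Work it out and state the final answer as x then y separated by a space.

579 34

d=290: √d = [17; 34] (ℓ=1, odd), read p_1/q_1
step 0: (17, 1)  from 17·(1,0) + (0,1)
step 1: (579, 34)  from 34·(17,1) + (1,0)
(x₁, y₁) = (579, 34);  579² − 290·34² = 1 ✓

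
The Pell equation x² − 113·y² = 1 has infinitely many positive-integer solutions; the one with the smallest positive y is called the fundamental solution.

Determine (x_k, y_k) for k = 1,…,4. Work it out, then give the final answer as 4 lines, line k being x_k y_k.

[10; 1,1,1,2,2,1,1,1,20] for √113; ℓ=9 ⇒ convergent index 17
i=0: a=10 ⇒ p=10, q=1
…
i=14: a=2 ⇒ p=313483, q=29490
…
i=16: a=1 ⇒ p=758918, q=71393
i=17: a=1 ⇒ p=1204353, q=113296
(x₁, y₁) = (1204353, 113296);  1204353² − 113·113296² = 1 ✓
(x_2, y_2) = (1204353·1204353 + 113·113296·113296, 1204353·113296 + 113296·1204353) = (2900932297217, 272896754976)
(x_3, y_3) = (1204353·2900932297217 + 113·113296·272896754976, 1204353·272896754976 + 113296·2900932297217) = (6987493029899166849, 657328051091107760)
(x_4, y_4) = (1204353·6987493029899166849 + 113·113296·657328051091107760, 1204353·657328051091107760 + 113296·6987493029899166849) = (16830816386073401651890177, 1583310020631184911403584)

1204353 113296
2900932297217 272896754976
6987493029899166849 657328051091107760
16830816386073401651890177 1583310020631184911403584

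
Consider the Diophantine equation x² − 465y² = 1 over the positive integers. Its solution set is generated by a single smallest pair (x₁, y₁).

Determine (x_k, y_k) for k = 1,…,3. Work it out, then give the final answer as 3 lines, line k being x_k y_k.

15871 736
503777281 23362112
15990898437631 741560158368

√465 = [21; 1,1,3,2,2,2,3,1,1,42, …], period ℓ=10 (even) → k=9
a_0=21:  p_0=21·1+0=21,  q_0=21·0+1=1
…
a_2=1:  p_2=1·22+21=43,  q_2=1·1+1=2
a_3=3:  p_3=3·43+22=151,  q_3=3·2+1=7
a_4=2:  p_4=2·151+43=345,  q_4=2·7+2=16
a_5=2:  p_5=2·345+151=841,  q_5=2·16+7=39
…
a_8=1:  p_8=1·6922+2027=8949,  q_8=1·321+94=415
a_9=1:  p_9=1·8949+6922=15871,  q_9=1·415+321=736
fundamental: x₁=15871, y₁=736  (since 251888641 − 465·541696 = 1)
n=2: (15871,736)∘(15871,736) = (15871·15871+465·736·736, 15871·736+736·15871) = (503777281,23362112)
n=3: (503777281,23362112)∘(15871,736) = (15871·503777281+465·736·23362112, 15871·23362112+736·503777281) = (15990898437631,741560158368)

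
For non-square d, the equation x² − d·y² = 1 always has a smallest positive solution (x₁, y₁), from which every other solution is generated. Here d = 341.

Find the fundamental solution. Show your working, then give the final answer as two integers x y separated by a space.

√341 → a₀=18, period (2,6,1,8,2,…,6,2,36); ℓ=14 even so k=13
i=0: a=18 ⇒ p=18, q=1
…
i=2: a=6 ⇒ p=240, q=13
i=3: a=1 ⇒ p=277, q=15
…
i=5: a=2 ⇒ p=5189, q=281
…
i=12: a=6 ⇒ p=4953942, q=268271
i=13: a=2 ⇒ p=10626551, q=575460
(x₁, y₁) = (10626551, 575460);  10626551² − 341·575460² = 1 ✓

10626551 575460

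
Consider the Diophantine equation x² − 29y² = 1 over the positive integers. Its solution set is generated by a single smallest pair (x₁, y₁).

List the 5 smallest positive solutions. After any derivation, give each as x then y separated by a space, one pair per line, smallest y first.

9801 1820
192119201 35675640
3765920568201 699313893460
73819574785756801 13707950903927280
1447011301184484245001 268703252919468649100

√29 = [5; 2,1,1,2,10, …], period ℓ=5 (odd) → k=9
a_0=5:  p_0=5·1+0=5,  q_0=5·0+1=1
…
a_5=10:  p_5=10·70+27=727,  q_5=10·13+5=135
a_6=2:  p_6=2·727+70=1524,  q_6=2·135+13=283
…
a_8=1:  p_8=1·2251+1524=3775,  q_8=1·418+283=701
a_9=2:  p_9=2·3775+2251=9801,  q_9=2·701+418=1820
fundamental: x₁=9801, y₁=1820  (since 96059601 − 29·3312400 = 1)
n=2: (9801,1820)∘(9801,1820) = (9801·9801+29·1820·1820, 9801·1820+1820·9801) = (192119201,35675640)
n=3: (192119201,35675640)∘(9801,1820) = (9801·192119201+29·1820·35675640, 9801·35675640+1820·192119201) = (3765920568201,699313893460)
n=4: (3765920568201,699313893460)∘(9801,1820) = (9801·3765920568201+29·1820·699313893460, 9801·699313893460+1820·3765920568201) = (73819574785756801,13707950903927280)
n=5: (73819574785756801,13707950903927280)∘(9801,1820) = (9801·73819574785756801+29·1820·13707950903927280, 9801·13707950903927280+1820·73819574785756801) = (1447011301184484245001,268703252919468649100)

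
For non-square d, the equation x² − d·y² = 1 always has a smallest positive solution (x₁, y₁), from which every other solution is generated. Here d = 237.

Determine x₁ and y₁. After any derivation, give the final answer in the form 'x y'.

228151 14820

[15; 2,1,1,7,10,7,1,1,2,30] for √237; ℓ=10 ⇒ convergent index 9
step 0: (15, 1)  from 15·(1,0) + (0,1)
…
step 7: (48001, 3118)  from 1·(42074,2733) + (5927,385)
step 8: (90075, 5851)  from 1·(48001,3118) + (42074,2733)
step 9: (228151, 14820)  from 2·(90075,5851) + (48001,3118)
→ (228151, 14820).  Check: 228151²=52052878801, 237·14820²=52052878800, difference 1.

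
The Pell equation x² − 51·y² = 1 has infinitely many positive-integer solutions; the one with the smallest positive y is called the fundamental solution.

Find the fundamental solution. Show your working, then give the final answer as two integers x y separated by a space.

50 7

d=51: √d = [7; 7,14] (ℓ=2, even), read p_1/q_1
a_0=7:  p_0=7·1+0=7,  q_0=7·0+1=1
a_1=7:  p_1=7·7+1=50,  q_1=7·1+0=7
→ (50, 7).  Check: 50²=2500, 51·7²=2499, difference 1.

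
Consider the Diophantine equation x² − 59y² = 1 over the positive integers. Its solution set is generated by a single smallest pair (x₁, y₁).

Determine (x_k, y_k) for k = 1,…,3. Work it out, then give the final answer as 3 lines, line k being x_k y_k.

[7; 1,2,7,2,1,14] for √59; ℓ=6 ⇒ convergent index 5
k=0  a_k=7  p_k/q_k = 7/1
…
k=4  a_k=2  p_k/q_k = 361/47
k=5  a_k=1  p_k/q_k = 530/69
fundamental: x₁=530, y₁=69  (since 280900 − 59·4761 = 1)
k=2:  x_2 = 530·530+59·69·69 = 561799,  y_2 = 530·69+69·530 = 73140
k=3:  x_3 = 530·561799+59·69·73140 = 595506410,  y_3 = 530·73140+69·561799 = 77528331

530 69
561799 73140
595506410 77528331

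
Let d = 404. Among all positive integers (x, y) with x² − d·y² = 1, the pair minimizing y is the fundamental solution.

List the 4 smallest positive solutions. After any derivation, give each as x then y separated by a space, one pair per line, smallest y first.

√404 → a₀=20, period (10,40); ℓ=2 even so k=1
step 0: (20, 1)  from 20·(1,0) + (0,1)
step 1: (201, 10)  from 10·(20,1) + (1,0)
→ (201, 10).  Check: 201²=40401, 404·10²=40400, difference 1.
n=2: (201,10)∘(201,10) = (201·201+404·10·10, 201·10+10·201) = (80801,4020)
n=3: (80801,4020)∘(201,10) = (201·80801+404·10·4020, 201·4020+10·80801) = (32481801,1616030)
n=4: (32481801,1616030)∘(201,10) = (201·32481801+404·10·1616030, 201·1616030+10·32481801) = (13057603201,649640040)

201 10
80801 4020
32481801 1616030
13057603201 649640040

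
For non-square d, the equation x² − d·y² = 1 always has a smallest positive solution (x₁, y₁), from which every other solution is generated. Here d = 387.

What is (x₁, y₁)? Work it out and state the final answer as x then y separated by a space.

3482 177

d=387: √d = [19; 1,2,19,2,1,38] (ℓ=6, even), read p_5/q_5
k=0  a_k=19  p_k/q_k = 19/1
…
k=2  a_k=2  p_k/q_k = 59/3
…
k=4  a_k=2  p_k/q_k = 2341/119
k=5  a_k=1  p_k/q_k = 3482/177
fundamental: x₁=3482, y₁=177  (since 12124324 − 387·31329 = 1)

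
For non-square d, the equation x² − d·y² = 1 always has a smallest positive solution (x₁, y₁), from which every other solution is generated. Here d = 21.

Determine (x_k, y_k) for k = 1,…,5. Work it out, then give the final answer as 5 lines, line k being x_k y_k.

55 12
6049 1320
665335 145188
73180801 15969360
8049222775 1756484412

√21 = [4; 1,1,2,1,1,8, …], period ℓ=6 (even) → k=5
i=0: a=4 ⇒ p=4, q=1
i=1: a=1 ⇒ p=5, q=1
…
i=3: a=2 ⇒ p=23, q=5
i=4: a=1 ⇒ p=32, q=7
i=5: a=1 ⇒ p=55, q=12
fundamental: x₁=55, y₁=12  (since 3025 − 21·144 = 1)
(x_2, y_2) = (55·55 + 21·12·12, 55·12 + 12·55) = (6049, 1320)
(x_3, y_3) = (55·6049 + 21·12·1320, 55·1320 + 12·6049) = (665335, 145188)
(x_4, y_4) = (55·665335 + 21·12·145188, 55·145188 + 12·665335) = (73180801, 15969360)
(x_5, y_5) = (55·73180801 + 21·12·15969360, 55·15969360 + 12·73180801) = (8049222775, 1756484412)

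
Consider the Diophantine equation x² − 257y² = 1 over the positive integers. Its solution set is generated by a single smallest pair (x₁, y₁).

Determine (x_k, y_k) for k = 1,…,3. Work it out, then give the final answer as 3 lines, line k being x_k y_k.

513 32
526337 32832
540021249 33685600

√257 → a₀=16, period (32); ℓ=1 odd so k=1
step 0: (16, 1)  from 16·(1,0) + (0,1)
step 1: (513, 32)  from 32·(16,1) + (1,0)
fundamental: x₁=513, y₁=32  (since 263169 − 257·1024 = 1)
(x_2, y_2) = (513·513 + 257·32·32, 513·32 + 32·513) = (526337, 32832)
(x_3, y_3) = (513·526337 + 257·32·32832, 513·32832 + 32·526337) = (540021249, 33685600)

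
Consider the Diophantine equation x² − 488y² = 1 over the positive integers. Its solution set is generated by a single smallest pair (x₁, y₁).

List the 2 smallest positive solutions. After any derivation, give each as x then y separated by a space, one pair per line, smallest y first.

243 11
118097 5346

d=488: √d = [22; 11,44] (ℓ=2, even), read p_1/q_1
k=0  a_k=22  p_k/q_k = 22/1
k=1  a_k=11  p_k/q_k = 243/11
fundamental: x₁=243, y₁=11  (since 59049 − 488·121 = 1)
k=2:  x_2 = 243·243+488·11·11 = 118097,  y_2 = 243·11+11·243 = 5346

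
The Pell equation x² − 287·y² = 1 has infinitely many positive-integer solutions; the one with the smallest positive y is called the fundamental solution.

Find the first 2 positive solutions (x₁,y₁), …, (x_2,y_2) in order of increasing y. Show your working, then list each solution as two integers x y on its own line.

[16; 1,15,1,32] for √287; ℓ=4 ⇒ convergent index 3
k=0  a_k=16  p_k/q_k = 16/1
k=1  a_k=1  p_k/q_k = 17/1
k=2  a_k=15  p_k/q_k = 271/16
k=3  a_k=1  p_k/q_k = 288/17
fundamental: x₁=288, y₁=17  (since 82944 − 287·289 = 1)
(x_2, y_2) = (288·288 + 287·17·17, 288·17 + 17·288) = (165887, 9792)

288 17
165887 9792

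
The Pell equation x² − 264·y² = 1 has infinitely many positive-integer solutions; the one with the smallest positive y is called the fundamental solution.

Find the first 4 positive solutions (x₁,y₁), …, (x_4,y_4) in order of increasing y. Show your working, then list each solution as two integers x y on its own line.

65 4
8449 520
1098305 67596
142771201 8786960

d=264: √d = [16; 4,32] (ℓ=2, even), read p_1/q_1
a_0=16:  p_0=16·1+0=16,  q_0=16·0+1=1
a_1=4:  p_1=4·16+1=65,  q_1=4·1+0=4
→ (65, 4).  Check: 65²=4225, 264·4²=4224, difference 1.
(x_2, y_2) = (65·65 + 264·4·4, 65·4 + 4·65) = (8449, 520)
(x_3, y_3) = (65·8449 + 264·4·520, 65·520 + 4·8449) = (1098305, 67596)
(x_4, y_4) = (65·1098305 + 264·4·67596, 65·67596 + 4·1098305) = (142771201, 8786960)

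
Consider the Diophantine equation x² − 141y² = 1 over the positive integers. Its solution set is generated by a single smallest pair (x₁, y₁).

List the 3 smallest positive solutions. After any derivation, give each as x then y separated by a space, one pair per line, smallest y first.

√141 = [11; 1,6,1,22, …], period ℓ=4 (even) → k=3
a_0=11:  p_0=11·1+0=11,  q_0=11·0+1=1
a_1=1:  p_1=1·11+1=12,  q_1=1·1+0=1
a_2=6:  p_2=6·12+11=83,  q_2=6·1+1=7
a_3=1:  p_3=1·83+12=95,  q_3=1·7+1=8
(x₁, y₁) = (95, 8);  95² − 141·8² = 1 ✓
k=2:  x_2 = 95·95+141·8·8 = 18049,  y_2 = 95·8+8·95 = 1520
k=3:  x_3 = 95·18049+141·8·1520 = 3429215,  y_3 = 95·1520+8·18049 = 288792

95 8
18049 1520
3429215 288792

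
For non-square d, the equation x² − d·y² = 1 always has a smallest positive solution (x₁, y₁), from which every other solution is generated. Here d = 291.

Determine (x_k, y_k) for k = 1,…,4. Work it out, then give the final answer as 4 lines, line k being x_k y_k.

290 17
168199 9860
97555130 5718783
56581807201 3316884280

[17; 17,34] for √291; ℓ=2 ⇒ convergent index 1
i=0: a=17 ⇒ p=17, q=1
i=1: a=17 ⇒ p=290, q=17
fundamental: x₁=290, y₁=17  (since 84100 − 291·289 = 1)
k=2:  x_2 = 290·290+291·17·17 = 168199,  y_2 = 290·17+17·290 = 9860
k=3:  x_3 = 290·168199+291·17·9860 = 97555130,  y_3 = 290·9860+17·168199 = 5718783
k=4:  x_4 = 290·97555130+291·17·5718783 = 56581807201,  y_4 = 290·5718783+17·97555130 = 3316884280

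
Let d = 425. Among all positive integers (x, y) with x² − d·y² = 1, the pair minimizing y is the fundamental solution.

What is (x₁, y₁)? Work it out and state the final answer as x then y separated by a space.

√425 → a₀=20, period (1,1,1,1,1,1,40); ℓ=7 odd so k=13
a_0=20:  p_0=20·1+0=20,  q_0=20·0+1=1
a_1=1:  p_1=1·20+1=21,  q_1=1·1+0=1
…
a_4=1:  p_4=1·62+41=103,  q_4=1·3+2=5
…
a_6=1:  p_6=1·165+103=268,  q_6=1·8+5=13
…
a_8=1:  p_8=1·10885+268=11153,  q_8=1·528+13=541
a_9=1:  p_9=1·11153+10885=22038,  q_9=1·541+528=1069
…
a_12=1:  p_12=1·55229+33191=88420,  q_12=1·2679+1610=4289
a_13=1:  p_13=1·88420+55229=143649,  q_13=1·4289+2679=6968
(x₁, y₁) = (143649, 6968);  143649² − 425·6968² = 1 ✓

143649 6968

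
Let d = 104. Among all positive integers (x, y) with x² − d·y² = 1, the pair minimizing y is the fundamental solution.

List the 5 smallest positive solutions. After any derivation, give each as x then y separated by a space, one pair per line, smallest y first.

[10; 5,20] for √104; ℓ=2 ⇒ convergent index 1
step 0: (10, 1)  from 10·(1,0) + (0,1)
step 1: (51, 5)  from 5·(10,1) + (1,0)
(x₁, y₁) = (51, 5);  51² − 104·5² = 1 ✓
(51+5√104)^2 = 5201 + 510√104
(51+5√104)^3 = 530451 + 52015√104
(51+5√104)^4 = 54100801 + 5305020√104
(51+5√104)^5 = 5517751251 + 541060025√104

51 5
5201 510
530451 52015
54100801 5305020
5517751251 541060025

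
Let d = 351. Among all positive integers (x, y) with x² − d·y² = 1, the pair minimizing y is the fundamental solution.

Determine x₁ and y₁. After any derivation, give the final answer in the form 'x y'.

[18; 1,2,1,3,2,2,2,3,1,2,1,36] for √351; ℓ=12 ⇒ convergent index 11
i=0: a=18 ⇒ p=18, q=1
i=1: a=1 ⇒ p=19, q=1
i=2: a=2 ⇒ p=56, q=3
…
i=4: a=3 ⇒ p=281, q=15
…
i=10: a=2 ⇒ p=45882, q=2449
i=11: a=1 ⇒ p=62425, q=3332
fundamental: x₁=62425, y₁=3332  (since 3896880625 − 351·11102224 = 1)

62425 3332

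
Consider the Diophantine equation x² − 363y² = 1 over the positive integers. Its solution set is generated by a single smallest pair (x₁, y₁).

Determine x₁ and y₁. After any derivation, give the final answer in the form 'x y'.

362 19

d=363: √d = [19; 19,38] (ℓ=2, even), read p_1/q_1
a_0=19:  p_0=19·1+0=19,  q_0=19·0+1=1
a_1=19:  p_1=19·19+1=362,  q_1=19·1+0=19
fundamental: x₁=362, y₁=19  (since 131044 − 363·361 = 1)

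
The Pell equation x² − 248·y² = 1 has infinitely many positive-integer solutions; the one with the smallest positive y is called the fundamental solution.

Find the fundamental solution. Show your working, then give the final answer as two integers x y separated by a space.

63 4

d=248: √d = [15; 1,2,1,30] (ℓ=4, even), read p_3/q_3
a_0=15:  p_0=15·1+0=15,  q_0=15·0+1=1
…
a_2=2:  p_2=2·16+15=47,  q_2=2·1+1=3
a_3=1:  p_3=1·47+16=63,  q_3=1·3+1=4
→ (63, 4).  Check: 63²=3969, 248·4²=3968, difference 1.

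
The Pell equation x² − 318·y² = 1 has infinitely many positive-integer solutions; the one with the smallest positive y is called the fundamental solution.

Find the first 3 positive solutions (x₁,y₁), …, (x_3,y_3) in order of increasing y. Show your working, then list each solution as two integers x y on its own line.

√318 → a₀=17, period (1,4,1,34); ℓ=4 even so k=3
a_0=17:  p_0=17·1+0=17,  q_0=17·0+1=1
…
a_2=4:  p_2=4·18+17=89,  q_2=4·1+1=5
a_3=1:  p_3=1·89+18=107,  q_3=1·5+1=6
→ (107, 6).  Check: 107²=11449, 318·6²=11448, difference 1.
k=2:  x_2 = 107·107+318·6·6 = 22897,  y_2 = 107·6+6·107 = 1284
k=3:  x_3 = 107·22897+318·6·1284 = 4899851,  y_3 = 107·1284+6·22897 = 274770

107 6
22897 1284
4899851 274770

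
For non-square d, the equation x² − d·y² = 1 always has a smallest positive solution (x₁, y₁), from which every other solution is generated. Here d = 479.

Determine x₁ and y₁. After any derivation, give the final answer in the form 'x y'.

2989440 136591

d=479: √d = [21; 1,7,1,3,2,21,2,3,1,7,1,42] (ℓ=12, even), read p_11/q_11
a_0=21:  p_0=21·1+0=21,  q_0=21·0+1=1
…
a_2=7:  p_2=7·22+21=175,  q_2=7·1+1=8
a_3=1:  p_3=1·175+22=197,  q_3=1·8+1=9
a_4=3:  p_4=3·197+175=766,  q_4=3·9+8=35
a_5=2:  p_5=2·766+197=1729,  q_5=2·35+9=79
a_6=21:  p_6=21·1729+766=37075,  q_6=21·79+35=1694
a_7=2:  p_7=2·37075+1729=75879,  q_7=2·1694+79=3467
a_8=3:  p_8=3·75879+37075=264712,  q_8=3·3467+1694=12095
…
a_10=7:  p_10=7·340591+264712=2648849,  q_10=7·15562+12095=121029
a_11=1:  p_11=1·2648849+340591=2989440,  q_11=1·121029+15562=136591
(x₁, y₁) = (2989440, 136591);  2989440² − 479·136591² = 1 ✓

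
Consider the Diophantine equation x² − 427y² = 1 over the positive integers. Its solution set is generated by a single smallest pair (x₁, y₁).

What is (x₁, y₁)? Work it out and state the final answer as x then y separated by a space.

√427 = [20; 1,1,1,40, …], period ℓ=4 (even) → k=3
k=0  a_k=20  p_k/q_k = 20/1
…
k=2  a_k=1  p_k/q_k = 41/2
k=3  a_k=1  p_k/q_k = 62/3
fundamental: x₁=62, y₁=3  (since 3844 − 427·9 = 1)

62 3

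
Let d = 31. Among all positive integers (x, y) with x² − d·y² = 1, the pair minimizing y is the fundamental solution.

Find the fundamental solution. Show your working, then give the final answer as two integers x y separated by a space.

√31 → a₀=5, period (1,1,3,5,3,1,1,10); ℓ=8 even so k=7
step 0: (5, 1)  from 5·(1,0) + (0,1)
step 1: (6, 1)  from 1·(5,1) + (1,0)
step 2: (11, 2)  from 1·(6,1) + (5,1)
step 3: (39, 7)  from 3·(11,2) + (6,1)
step 4: (206, 37)  from 5·(39,7) + (11,2)
…
step 6: (863, 155)  from 1·(657,118) + (206,37)
step 7: (1520, 273)  from 1·(863,155) + (657,118)
fundamental: x₁=1520, y₁=273  (since 2310400 − 31·74529 = 1)

1520 273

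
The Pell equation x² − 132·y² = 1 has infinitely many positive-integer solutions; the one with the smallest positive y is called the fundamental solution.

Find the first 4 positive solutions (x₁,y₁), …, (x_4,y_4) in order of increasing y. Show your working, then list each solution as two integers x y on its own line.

[11; 2,22] for √132; ℓ=2 ⇒ convergent index 1
a_0=11:  p_0=11·1+0=11,  q_0=11·0+1=1
a_1=2:  p_1=2·11+1=23,  q_1=2·1+0=2
→ (23, 2).  Check: 23²=529, 132·2²=528, difference 1.
k=2:  x_2 = 23·23+132·2·2 = 1057,  y_2 = 23·2+2·23 = 92
k=3:  x_3 = 23·1057+132·2·92 = 48599,  y_3 = 23·92+2·1057 = 4230
k=4:  x_4 = 23·48599+132·2·4230 = 2234497,  y_4 = 23·4230+2·48599 = 194488

23 2
1057 92
48599 4230
2234497 194488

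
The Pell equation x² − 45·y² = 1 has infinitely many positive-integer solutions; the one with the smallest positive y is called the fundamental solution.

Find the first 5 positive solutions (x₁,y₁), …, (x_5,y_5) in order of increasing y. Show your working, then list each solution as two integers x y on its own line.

161 24
51841 7728
16692641 2488392
5374978561 801254496
1730726404001 258001459320

√45 = [6; 1,2,2,2,1,12, …], period ℓ=6 (even) → k=5
i=0: a=6 ⇒ p=6, q=1
i=1: a=1 ⇒ p=7, q=1
…
i=3: a=2 ⇒ p=47, q=7
i=4: a=2 ⇒ p=114, q=17
i=5: a=1 ⇒ p=161, q=24
fundamental: x₁=161, y₁=24  (since 25921 − 45·576 = 1)
(161+24√45)^2 = 51841 + 7728√45
(161+24√45)^3 = 16692641 + 2488392√45
(161+24√45)^4 = 5374978561 + 801254496√45
(161+24√45)^5 = 1730726404001 + 258001459320√45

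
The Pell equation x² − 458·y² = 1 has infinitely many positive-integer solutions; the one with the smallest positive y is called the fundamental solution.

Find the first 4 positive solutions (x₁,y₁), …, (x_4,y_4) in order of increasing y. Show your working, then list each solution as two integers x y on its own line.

22899 1070
1048728401 49003860
48029663286099 2244278779210
2199662518128033601 102783479481255720

d=458: √d = [21; 2,2,42] (ℓ=3, odd), read p_5/q_5
a_0=21:  p_0=21·1+0=21,  q_0=21·0+1=1
…
a_2=2:  p_2=2·43+21=107,  q_2=2·2+1=5
…
a_4=2:  p_4=2·4537+107=9181,  q_4=2·212+5=429
a_5=2:  p_5=2·9181+4537=22899,  q_5=2·429+212=1070
(x₁, y₁) = (22899, 1070);  22899² − 458·1070² = 1 ✓
k=2:  x_2 = 22899·22899+458·1070·1070 = 1048728401,  y_2 = 22899·1070+1070·22899 = 49003860
k=3:  x_3 = 22899·1048728401+458·1070·49003860 = 48029663286099,  y_3 = 22899·49003860+1070·1048728401 = 2244278779210
k=4:  x_4 = 22899·48029663286099+458·1070·2244278779210 = 2199662518128033601,  y_4 = 22899·2244278779210+1070·48029663286099 = 102783479481255720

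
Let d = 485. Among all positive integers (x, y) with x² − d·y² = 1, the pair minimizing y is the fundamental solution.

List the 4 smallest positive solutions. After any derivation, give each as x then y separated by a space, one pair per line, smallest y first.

969 44
1877921 85272
3639409929 165257092
7053174564481 320268159024

d=485: √d = [22; 44] (ℓ=1, odd), read p_1/q_1
a_0=22:  p_0=22·1+0=22,  q_0=22·0+1=1
a_1=44:  p_1=44·22+1=969,  q_1=44·1+0=44
fundamental: x₁=969, y₁=44  (since 938961 − 485·1936 = 1)
(x_2, y_2) = (969·969 + 485·44·44, 969·44 + 44·969) = (1877921, 85272)
(x_3, y_3) = (969·1877921 + 485·44·85272, 969·85272 + 44·1877921) = (3639409929, 165257092)
(x_4, y_4) = (969·3639409929 + 485·44·165257092, 969·165257092 + 44·3639409929) = (7053174564481, 320268159024)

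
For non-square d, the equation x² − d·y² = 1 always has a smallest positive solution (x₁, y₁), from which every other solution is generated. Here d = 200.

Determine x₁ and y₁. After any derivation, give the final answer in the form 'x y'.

√200 = [14; 7,28, …], period ℓ=2 (even) → k=1
i=0: a=14 ⇒ p=14, q=1
i=1: a=7 ⇒ p=99, q=7
fundamental: x₁=99, y₁=7  (since 9801 − 200·49 = 1)

99 7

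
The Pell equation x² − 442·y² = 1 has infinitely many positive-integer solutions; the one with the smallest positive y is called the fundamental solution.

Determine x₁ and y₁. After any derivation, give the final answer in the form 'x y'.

√442 → a₀=21, period (42); ℓ=1 odd so k=1
a_0=21:  p_0=21·1+0=21,  q_0=21·0+1=1
a_1=42:  p_1=42·21+1=883,  q_1=42·1+0=42
→ (883, 42).  Check: 883²=779689, 442·42²=779688, difference 1.

883 42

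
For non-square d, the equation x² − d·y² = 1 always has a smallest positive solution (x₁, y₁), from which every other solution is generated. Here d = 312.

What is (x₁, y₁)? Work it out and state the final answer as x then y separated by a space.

√312 = [17; 1,1,1,34, …], period ℓ=4 (even) → k=3
step 0: (17, 1)  from 17·(1,0) + (0,1)
…
step 2: (35, 2)  from 1·(18,1) + (17,1)
step 3: (53, 3)  from 1·(35,2) + (18,1)
(x₁, y₁) = (53, 3);  53² − 312·3² = 1 ✓

53 3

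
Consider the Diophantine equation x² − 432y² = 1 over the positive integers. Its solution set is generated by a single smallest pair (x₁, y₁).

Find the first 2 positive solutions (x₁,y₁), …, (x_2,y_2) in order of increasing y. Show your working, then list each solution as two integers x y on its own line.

√432 = [20; 1,3,1,1,1,3,1,40, …], period ℓ=8 (even) → k=7
step 0: (20, 1)  from 20·(1,0) + (0,1)
step 1: (21, 1)  from 1·(20,1) + (1,0)
…
step 3: (104, 5)  from 1·(83,4) + (21,1)
…
step 6: (1060, 51)  from 3·(291,14) + (187,9)
step 7: (1351, 65)  from 1·(1060,51) + (291,14)
fundamental: x₁=1351, y₁=65  (since 1825201 − 432·4225 = 1)
n=2: (1351,65)∘(1351,65) = (1351·1351+432·65·65, 1351·65+65·1351) = (3650401,175630)

1351 65
3650401 175630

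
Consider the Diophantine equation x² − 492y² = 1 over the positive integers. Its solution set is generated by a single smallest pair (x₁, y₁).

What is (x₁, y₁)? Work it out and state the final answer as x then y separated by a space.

29767 1342

√492 = [22; 5,1,1,10,1,1,5,44, …], period ℓ=8 (even) → k=7
step 0: (22, 1)  from 22·(1,0) + (0,1)
step 1: (111, 5)  from 5·(22,1) + (1,0)
step 2: (133, 6)  from 1·(111,5) + (22,1)
…
step 5: (2817, 127)  from 1·(2573,116) + (244,11)
step 6: (5390, 243)  from 1·(2817,127) + (2573,116)
step 7: (29767, 1342)  from 5·(5390,243) + (2817,127)
→ (29767, 1342).  Check: 29767²=886074289, 492·1342²=886074288, difference 1.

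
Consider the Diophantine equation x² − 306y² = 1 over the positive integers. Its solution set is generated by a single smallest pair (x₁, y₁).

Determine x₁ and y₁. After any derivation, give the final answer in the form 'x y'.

35 2

[17; 2,34] for √306; ℓ=2 ⇒ convergent index 1
step 0: (17, 1)  from 17·(1,0) + (0,1)
step 1: (35, 2)  from 2·(17,1) + (1,0)
(x₁, y₁) = (35, 2);  35² − 306·2² = 1 ✓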